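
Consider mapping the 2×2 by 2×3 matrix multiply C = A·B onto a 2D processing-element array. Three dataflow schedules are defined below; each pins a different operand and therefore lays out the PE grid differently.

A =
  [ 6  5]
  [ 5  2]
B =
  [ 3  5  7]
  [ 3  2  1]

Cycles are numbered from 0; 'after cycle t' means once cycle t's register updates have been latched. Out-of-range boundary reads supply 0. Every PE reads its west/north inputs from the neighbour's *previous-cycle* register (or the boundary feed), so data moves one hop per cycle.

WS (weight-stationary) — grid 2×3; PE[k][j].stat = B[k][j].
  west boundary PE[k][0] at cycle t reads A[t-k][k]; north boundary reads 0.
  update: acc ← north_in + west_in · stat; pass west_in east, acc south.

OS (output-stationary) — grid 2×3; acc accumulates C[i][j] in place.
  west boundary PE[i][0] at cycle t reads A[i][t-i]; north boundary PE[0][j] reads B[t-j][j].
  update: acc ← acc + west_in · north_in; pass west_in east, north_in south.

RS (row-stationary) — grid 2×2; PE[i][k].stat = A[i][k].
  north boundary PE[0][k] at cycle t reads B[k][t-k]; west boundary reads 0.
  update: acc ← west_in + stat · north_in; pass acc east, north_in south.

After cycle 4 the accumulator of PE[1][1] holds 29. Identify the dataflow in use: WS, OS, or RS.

dataflow = OS

Under WS (2×3), PE[1][1]:
  cycle 0: PE[1][1] → acc 0, east 0, south 0
  cycle 1: PE[1][1] → acc 0, east 0, south 0
  cycle 2: PE[1][1] → acc 40, east 5, south 40
  cycle 3: PE[1][1] → acc 29, east 2, south 29
  cycle 4: PE[1][1] → acc 0, east 0, south 0
Under OS (2×3), PE[1][1]:
  cycle 0: PE[1][1] → acc 0, east 0, south 0
  cycle 1: PE[1][1] → acc 0, east 0, south 0
  cycle 2: PE[1][1] → acc 25, east 5, south 5
  cycle 3: PE[1][1] → acc 29, east 2, south 2
  cycle 4: PE[1][1] → acc 29, east 0, south 0
Under RS (2×2), PE[1][1]:
  cycle 0: PE[1][1] → acc 0, east 0, south 0
  cycle 1: PE[1][1] → acc 0, east 0, south 0
  cycle 2: PE[1][1] → acc 21, east 21, south 3
  cycle 3: PE[1][1] → acc 29, east 29, south 2
  cycle 4: PE[1][1] → acc 37, east 37, south 1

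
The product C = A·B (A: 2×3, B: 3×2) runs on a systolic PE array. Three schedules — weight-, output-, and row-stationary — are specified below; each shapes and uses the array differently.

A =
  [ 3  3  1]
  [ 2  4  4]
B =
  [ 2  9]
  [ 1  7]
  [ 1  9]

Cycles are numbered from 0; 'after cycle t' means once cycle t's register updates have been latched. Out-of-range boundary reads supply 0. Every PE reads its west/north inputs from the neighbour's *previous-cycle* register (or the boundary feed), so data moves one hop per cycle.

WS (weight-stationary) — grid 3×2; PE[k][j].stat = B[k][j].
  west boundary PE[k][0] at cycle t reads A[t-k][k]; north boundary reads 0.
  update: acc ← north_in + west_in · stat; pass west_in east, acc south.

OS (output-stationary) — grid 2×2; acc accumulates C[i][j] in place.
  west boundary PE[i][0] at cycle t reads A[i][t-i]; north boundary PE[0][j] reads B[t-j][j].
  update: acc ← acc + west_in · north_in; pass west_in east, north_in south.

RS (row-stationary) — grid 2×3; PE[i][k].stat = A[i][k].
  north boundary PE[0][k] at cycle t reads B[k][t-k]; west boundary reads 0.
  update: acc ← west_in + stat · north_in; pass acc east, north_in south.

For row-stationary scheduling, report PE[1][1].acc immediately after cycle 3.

PE[1][1].acc = 46

RS (2×3). Following PE[1][1] plus its west/north inputs:
  [0] (0,1) acc=0 (h:0 v:0)
  [0] (1,0) acc=0 (h:0 v:0)
  [0] (1,1) acc=0 (h:0 v:0)
  [1] (0,1) acc=9 (h:9 v:1)
  [1] (1,0) acc=4 (h:4 v:2)
  [1] (1,1) acc=0 (h:0 v:0)
  [2] (0,1) acc=48 (h:48 v:7)
  [2] (1,0) acc=18 (h:18 v:9)
  [2] (1,1) acc=8 (h:8 v:1)
  [3] (0,1) acc=0 (h:0 v:0)
  [3] (1,0) acc=0 (h:0 v:0)
  [3] (1,1) acc=46 (h:46 v:7)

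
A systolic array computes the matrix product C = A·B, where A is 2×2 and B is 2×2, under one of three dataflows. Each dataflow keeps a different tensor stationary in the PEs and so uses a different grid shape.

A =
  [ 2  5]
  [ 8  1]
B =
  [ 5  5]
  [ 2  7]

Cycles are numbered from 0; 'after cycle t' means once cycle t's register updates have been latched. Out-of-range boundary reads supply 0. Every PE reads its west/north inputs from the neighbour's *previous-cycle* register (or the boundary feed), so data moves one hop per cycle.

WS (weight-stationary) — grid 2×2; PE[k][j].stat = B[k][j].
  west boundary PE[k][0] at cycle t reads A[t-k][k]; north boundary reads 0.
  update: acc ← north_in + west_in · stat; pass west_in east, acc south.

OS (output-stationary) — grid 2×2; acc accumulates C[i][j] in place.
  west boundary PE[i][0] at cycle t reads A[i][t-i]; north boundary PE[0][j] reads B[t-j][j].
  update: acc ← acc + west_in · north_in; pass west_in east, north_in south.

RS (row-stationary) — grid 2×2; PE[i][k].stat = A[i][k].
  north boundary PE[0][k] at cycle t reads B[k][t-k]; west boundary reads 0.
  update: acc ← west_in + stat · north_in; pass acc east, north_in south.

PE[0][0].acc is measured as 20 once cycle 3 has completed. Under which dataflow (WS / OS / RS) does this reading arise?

dataflow = OS

WS [2×2] PE[0][0] across cycles:
  step 0 · PE0,0: acc=10; fwd→2 fwd↓10
  step 1 · PE0,0: acc=40; fwd→8 fwd↓40
  step 2 · PE0,0: acc=0; fwd→0 fwd↓0
  step 3 · PE0,0: acc=0; fwd→0 fwd↓0
OS [2×2] PE[0][0] across cycles:
  step 0 · PE0,0: acc=10; fwd→2 fwd↓5
  step 1 · PE0,0: acc=20; fwd→5 fwd↓2
  step 2 · PE0,0: acc=20; fwd→0 fwd↓0
  step 3 · PE0,0: acc=20; fwd→0 fwd↓0
RS [2×2] PE[0][0] across cycles:
  step 0 · PE0,0: acc=10; fwd→10 fwd↓5
  step 1 · PE0,0: acc=10; fwd→10 fwd↓5
  step 2 · PE0,0: acc=0; fwd→0 fwd↓0
  step 3 · PE0,0: acc=0; fwd→0 fwd↓0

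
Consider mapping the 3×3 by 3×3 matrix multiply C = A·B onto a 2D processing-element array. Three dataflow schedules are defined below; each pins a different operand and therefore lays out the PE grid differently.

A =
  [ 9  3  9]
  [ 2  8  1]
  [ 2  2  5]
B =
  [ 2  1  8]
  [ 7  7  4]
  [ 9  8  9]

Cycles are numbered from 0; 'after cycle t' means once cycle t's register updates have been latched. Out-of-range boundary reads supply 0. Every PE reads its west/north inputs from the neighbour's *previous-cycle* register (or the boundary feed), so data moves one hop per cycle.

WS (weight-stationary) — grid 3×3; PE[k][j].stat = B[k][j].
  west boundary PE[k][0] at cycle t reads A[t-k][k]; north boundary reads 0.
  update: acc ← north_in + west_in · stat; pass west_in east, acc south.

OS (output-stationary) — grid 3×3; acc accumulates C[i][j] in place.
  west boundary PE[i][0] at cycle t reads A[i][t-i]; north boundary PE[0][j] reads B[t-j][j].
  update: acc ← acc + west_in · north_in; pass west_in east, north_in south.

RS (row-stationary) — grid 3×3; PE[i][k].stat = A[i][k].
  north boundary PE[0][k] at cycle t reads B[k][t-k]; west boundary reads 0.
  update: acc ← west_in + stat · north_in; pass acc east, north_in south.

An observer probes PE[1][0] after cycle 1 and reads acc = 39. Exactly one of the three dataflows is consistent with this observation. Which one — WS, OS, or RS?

Under WS (3×3), PE[1][0]:
  t=0 PE[1][0]: acc=0 h=0 v=0
  t=1 PE[1][0]: acc=39 h=3 v=39
Under OS (3×3), PE[1][0]:
  t=0 PE[1][0]: acc=0 h=0 v=0
  t=1 PE[1][0]: acc=4 h=2 v=2
Under RS (3×3), PE[1][0]:
  t=0 PE[1][0]: acc=0 h=0 v=0
  t=1 PE[1][0]: acc=4 h=4 v=2

dataflow = WS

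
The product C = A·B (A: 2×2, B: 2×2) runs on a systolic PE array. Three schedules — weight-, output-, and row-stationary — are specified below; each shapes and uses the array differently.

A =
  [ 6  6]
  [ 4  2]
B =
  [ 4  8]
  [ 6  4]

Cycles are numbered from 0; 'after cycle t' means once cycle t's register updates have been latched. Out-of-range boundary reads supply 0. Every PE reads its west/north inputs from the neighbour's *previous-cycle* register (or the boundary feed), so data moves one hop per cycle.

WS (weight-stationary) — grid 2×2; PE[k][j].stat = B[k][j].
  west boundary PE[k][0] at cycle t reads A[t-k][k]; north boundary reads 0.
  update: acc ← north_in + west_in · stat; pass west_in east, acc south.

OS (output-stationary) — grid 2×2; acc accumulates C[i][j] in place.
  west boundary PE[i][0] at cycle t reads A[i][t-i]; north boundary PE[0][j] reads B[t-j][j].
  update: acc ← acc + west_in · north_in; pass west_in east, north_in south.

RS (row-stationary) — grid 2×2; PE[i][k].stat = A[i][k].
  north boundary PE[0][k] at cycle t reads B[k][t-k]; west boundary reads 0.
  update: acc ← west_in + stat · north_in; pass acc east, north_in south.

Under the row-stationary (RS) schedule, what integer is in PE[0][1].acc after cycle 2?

RS (2×2). Following PE[0][1] plus its west/north inputs:
  step 0 · PE0,0: acc=24; fwd→24 fwd↓4
  step 0 · PE0,1: acc=0; fwd→0 fwd↓0
  step 1 · PE0,0: acc=48; fwd→48 fwd↓8
  step 1 · PE0,1: acc=60; fwd→60 fwd↓6
  step 2 · PE0,0: acc=0; fwd→0 fwd↓0
  step 2 · PE0,1: acc=72; fwd→72 fwd↓4

PE[0][1].acc = 72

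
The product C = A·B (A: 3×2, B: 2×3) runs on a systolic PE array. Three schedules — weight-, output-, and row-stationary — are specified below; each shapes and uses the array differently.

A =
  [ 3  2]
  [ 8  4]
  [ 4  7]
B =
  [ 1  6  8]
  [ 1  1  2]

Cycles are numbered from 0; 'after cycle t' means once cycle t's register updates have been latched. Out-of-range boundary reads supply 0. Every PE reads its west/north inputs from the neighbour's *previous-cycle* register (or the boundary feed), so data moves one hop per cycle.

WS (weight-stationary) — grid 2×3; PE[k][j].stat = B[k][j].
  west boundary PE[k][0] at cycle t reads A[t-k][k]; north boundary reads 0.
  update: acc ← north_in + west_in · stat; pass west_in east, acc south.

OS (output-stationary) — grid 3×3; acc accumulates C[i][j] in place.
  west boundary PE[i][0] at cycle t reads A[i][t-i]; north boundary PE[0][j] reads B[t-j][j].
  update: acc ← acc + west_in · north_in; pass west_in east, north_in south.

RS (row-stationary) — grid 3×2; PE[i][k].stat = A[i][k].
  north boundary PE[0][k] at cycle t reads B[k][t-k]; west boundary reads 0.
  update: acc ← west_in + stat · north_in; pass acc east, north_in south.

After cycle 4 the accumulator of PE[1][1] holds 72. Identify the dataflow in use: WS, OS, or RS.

Under WS (2×3), PE[1][1]:
  step 0 · PE1,1: acc=0; fwd→0 fwd↓0
  step 1 · PE1,1: acc=0; fwd→0 fwd↓0
  step 2 · PE1,1: acc=20; fwd→2 fwd↓20
  step 3 · PE1,1: acc=52; fwd→4 fwd↓52
  step 4 · PE1,1: acc=31; fwd→7 fwd↓31
Under OS (3×3), PE[1][1]:
  step 0 · PE1,1: acc=0; fwd→0 fwd↓0
  step 1 · PE1,1: acc=0; fwd→0 fwd↓0
  step 2 · PE1,1: acc=48; fwd→8 fwd↓6
  step 3 · PE1,1: acc=52; fwd→4 fwd↓1
  step 4 · PE1,1: acc=52; fwd→0 fwd↓0
Under RS (3×2), PE[1][1]:
  step 0 · PE1,1: acc=0; fwd→0 fwd↓0
  step 1 · PE1,1: acc=0; fwd→0 fwd↓0
  step 2 · PE1,1: acc=12; fwd→12 fwd↓1
  step 3 · PE1,1: acc=52; fwd→52 fwd↓1
  step 4 · PE1,1: acc=72; fwd→72 fwd↓2

dataflow = RS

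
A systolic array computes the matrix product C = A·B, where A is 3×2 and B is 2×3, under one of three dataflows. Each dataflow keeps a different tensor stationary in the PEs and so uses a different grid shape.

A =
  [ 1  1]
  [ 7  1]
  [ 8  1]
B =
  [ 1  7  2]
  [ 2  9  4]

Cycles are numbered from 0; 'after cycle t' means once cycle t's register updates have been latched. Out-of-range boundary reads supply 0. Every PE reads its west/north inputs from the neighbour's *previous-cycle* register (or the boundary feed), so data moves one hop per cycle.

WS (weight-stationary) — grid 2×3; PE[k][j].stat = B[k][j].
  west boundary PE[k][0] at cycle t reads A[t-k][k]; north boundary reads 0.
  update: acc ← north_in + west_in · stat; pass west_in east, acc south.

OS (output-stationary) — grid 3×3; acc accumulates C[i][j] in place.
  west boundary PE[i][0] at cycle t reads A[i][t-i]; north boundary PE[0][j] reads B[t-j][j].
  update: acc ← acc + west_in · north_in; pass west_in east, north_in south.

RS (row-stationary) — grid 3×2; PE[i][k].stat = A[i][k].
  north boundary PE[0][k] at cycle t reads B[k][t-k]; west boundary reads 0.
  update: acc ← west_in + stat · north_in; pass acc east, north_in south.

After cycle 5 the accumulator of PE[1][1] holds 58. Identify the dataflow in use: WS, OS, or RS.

— WS: 2×3; PE[1][1] trace:
  c0 r1c1: 0 / 0 / 0
  c1 r1c1: 0 / 0 / 0
  c2 r1c1: 16 / 1 / 16
  c3 r1c1: 58 / 1 / 58
  c4 r1c1: 65 / 1 / 65
  c5 r1c1: 0 / 0 / 0
— OS: 3×3; PE[1][1] trace:
  c0 r1c1: 0 / 0 / 0
  c1 r1c1: 0 / 0 / 0
  c2 r1c1: 49 / 7 / 7
  c3 r1c1: 58 / 1 / 9
  c4 r1c1: 58 / 0 / 0
  c5 r1c1: 58 / 0 / 0
— RS: 3×2; PE[1][1] trace:
  c0 r1c1: 0 / 0 / 0
  c1 r1c1: 0 / 0 / 0
  c2 r1c1: 9 / 9 / 2
  c3 r1c1: 58 / 58 / 9
  c4 r1c1: 18 / 18 / 4
  c5 r1c1: 0 / 0 / 0

dataflow = OS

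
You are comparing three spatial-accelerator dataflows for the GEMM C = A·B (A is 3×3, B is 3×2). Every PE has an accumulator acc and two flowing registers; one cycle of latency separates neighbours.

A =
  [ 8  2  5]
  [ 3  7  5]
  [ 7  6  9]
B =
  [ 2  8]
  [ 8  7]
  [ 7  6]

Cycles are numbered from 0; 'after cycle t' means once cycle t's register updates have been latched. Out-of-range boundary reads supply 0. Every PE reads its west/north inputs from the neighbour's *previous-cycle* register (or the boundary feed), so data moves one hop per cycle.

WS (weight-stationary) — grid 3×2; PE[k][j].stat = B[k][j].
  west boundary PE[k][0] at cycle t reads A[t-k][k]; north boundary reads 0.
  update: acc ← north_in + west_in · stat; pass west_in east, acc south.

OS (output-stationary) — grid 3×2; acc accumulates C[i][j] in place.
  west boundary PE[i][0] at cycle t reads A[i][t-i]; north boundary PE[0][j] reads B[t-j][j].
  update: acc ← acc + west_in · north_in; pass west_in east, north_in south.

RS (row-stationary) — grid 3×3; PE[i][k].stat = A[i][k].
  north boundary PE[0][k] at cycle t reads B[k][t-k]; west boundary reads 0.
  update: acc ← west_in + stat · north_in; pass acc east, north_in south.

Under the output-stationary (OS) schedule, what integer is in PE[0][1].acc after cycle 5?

PE[0][1].acc = 108

Tracing OS — 3×2 array, target PE[0][1]:
  @0  [0,0]  acc 16  |  →8  ↓2
  @0  [0,1]  acc 0  |  →0  ↓0
  @1  [0,0]  acc 32  |  →2  ↓8
  @1  [0,1]  acc 64  |  →8  ↓8
  @2  [0,0]  acc 67  |  →5  ↓7
  @2  [0,1]  acc 78  |  →2  ↓7
  @3  [0,0]  acc 67  |  →0  ↓0
  @3  [0,1]  acc 108  |  →5  ↓6
  @4  [0,0]  acc 67  |  →0  ↓0
  @4  [0,1]  acc 108  |  →0  ↓0
  @5  [0,0]  acc 67  |  →0  ↓0
  @5  [0,1]  acc 108  |  →0  ↓0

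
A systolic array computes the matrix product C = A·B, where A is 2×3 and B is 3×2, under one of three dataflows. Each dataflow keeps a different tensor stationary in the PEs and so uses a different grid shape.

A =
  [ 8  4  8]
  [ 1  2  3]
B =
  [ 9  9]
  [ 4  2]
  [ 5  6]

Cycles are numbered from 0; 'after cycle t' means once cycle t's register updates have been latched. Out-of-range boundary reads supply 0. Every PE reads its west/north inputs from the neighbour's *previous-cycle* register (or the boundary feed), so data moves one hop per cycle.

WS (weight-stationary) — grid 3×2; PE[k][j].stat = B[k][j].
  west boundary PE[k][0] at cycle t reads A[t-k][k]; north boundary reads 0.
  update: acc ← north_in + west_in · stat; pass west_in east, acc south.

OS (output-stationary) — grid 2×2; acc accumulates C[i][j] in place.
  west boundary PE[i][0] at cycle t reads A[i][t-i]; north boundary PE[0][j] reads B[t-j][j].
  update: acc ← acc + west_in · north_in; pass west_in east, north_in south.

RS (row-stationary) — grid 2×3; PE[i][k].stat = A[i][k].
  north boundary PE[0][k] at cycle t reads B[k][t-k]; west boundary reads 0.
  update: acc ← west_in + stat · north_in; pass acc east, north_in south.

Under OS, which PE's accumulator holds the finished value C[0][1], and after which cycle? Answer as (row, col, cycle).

Under OS, C[0][1] lands at PE[0][1]:
  0: (0,1).acc=0  regs=<0,0>
  1: (0,1).acc=72  regs=<8,9>
  2: (0,1).acc=80  regs=<4,2>
  3: (0,1).acc=128  regs=<8,6>

(row, col, cycle) = (0, 1, 3)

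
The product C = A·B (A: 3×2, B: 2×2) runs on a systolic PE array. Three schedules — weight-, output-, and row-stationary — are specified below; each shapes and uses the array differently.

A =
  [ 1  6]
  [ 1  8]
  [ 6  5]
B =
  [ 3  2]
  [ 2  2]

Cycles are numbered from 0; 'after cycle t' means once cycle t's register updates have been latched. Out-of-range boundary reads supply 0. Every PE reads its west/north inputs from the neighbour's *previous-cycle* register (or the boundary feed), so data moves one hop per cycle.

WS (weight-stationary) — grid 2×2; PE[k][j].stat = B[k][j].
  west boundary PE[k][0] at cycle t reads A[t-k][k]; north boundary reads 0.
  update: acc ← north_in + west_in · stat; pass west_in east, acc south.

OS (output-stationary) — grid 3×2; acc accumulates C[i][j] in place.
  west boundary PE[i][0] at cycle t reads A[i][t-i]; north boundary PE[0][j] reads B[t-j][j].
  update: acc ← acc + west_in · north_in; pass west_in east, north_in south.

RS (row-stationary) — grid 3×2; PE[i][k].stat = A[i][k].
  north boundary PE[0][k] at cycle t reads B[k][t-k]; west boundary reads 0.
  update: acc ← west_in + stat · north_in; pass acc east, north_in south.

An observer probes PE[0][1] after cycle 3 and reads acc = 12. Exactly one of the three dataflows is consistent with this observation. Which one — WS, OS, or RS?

dataflow = WS

Under WS (2×2), PE[0][1]:
  step 0 · PE0,1: acc=0; fwd→0 fwd↓0
  step 1 · PE0,1: acc=2; fwd→1 fwd↓2
  step 2 · PE0,1: acc=2; fwd→1 fwd↓2
  step 3 · PE0,1: acc=12; fwd→6 fwd↓12
Under OS (3×2), PE[0][1]:
  step 0 · PE0,1: acc=0; fwd→0 fwd↓0
  step 1 · PE0,1: acc=2; fwd→1 fwd↓2
  step 2 · PE0,1: acc=14; fwd→6 fwd↓2
  step 3 · PE0,1: acc=14; fwd→0 fwd↓0
Under RS (3×2), PE[0][1]:
  step 0 · PE0,1: acc=0; fwd→0 fwd↓0
  step 1 · PE0,1: acc=15; fwd→15 fwd↓2
  step 2 · PE0,1: acc=14; fwd→14 fwd↓2
  step 3 · PE0,1: acc=0; fwd→0 fwd↓0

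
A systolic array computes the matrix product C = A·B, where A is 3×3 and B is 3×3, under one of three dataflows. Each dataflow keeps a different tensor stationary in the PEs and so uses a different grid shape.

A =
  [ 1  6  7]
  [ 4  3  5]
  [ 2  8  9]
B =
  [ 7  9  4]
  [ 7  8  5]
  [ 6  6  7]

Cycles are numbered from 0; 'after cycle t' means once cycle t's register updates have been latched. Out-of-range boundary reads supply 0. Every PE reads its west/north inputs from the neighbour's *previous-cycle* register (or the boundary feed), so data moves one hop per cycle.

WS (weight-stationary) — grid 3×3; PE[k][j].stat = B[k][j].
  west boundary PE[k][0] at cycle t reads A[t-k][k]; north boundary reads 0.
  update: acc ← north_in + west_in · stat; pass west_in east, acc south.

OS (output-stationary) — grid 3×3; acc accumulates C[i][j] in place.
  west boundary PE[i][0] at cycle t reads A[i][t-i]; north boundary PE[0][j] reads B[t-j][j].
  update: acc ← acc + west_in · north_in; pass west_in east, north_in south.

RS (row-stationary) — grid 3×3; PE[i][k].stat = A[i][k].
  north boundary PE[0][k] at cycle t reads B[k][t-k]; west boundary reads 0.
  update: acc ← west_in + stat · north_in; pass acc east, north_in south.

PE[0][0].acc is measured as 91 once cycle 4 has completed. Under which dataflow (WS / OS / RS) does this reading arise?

dataflow = OS

WS [3×3] PE[0][0] across cycles:
  c0 r0c0: 7 / 1 / 7
  c1 r0c0: 28 / 4 / 28
  c2 r0c0: 14 / 2 / 14
  c3 r0c0: 0 / 0 / 0
  c4 r0c0: 0 / 0 / 0
OS [3×3] PE[0][0] across cycles:
  c0 r0c0: 7 / 1 / 7
  c1 r0c0: 49 / 6 / 7
  c2 r0c0: 91 / 7 / 6
  c3 r0c0: 91 / 0 / 0
  c4 r0c0: 91 / 0 / 0
RS [3×3] PE[0][0] across cycles:
  c0 r0c0: 7 / 7 / 7
  c1 r0c0: 9 / 9 / 9
  c2 r0c0: 4 / 4 / 4
  c3 r0c0: 0 / 0 / 0
  c4 r0c0: 0 / 0 / 0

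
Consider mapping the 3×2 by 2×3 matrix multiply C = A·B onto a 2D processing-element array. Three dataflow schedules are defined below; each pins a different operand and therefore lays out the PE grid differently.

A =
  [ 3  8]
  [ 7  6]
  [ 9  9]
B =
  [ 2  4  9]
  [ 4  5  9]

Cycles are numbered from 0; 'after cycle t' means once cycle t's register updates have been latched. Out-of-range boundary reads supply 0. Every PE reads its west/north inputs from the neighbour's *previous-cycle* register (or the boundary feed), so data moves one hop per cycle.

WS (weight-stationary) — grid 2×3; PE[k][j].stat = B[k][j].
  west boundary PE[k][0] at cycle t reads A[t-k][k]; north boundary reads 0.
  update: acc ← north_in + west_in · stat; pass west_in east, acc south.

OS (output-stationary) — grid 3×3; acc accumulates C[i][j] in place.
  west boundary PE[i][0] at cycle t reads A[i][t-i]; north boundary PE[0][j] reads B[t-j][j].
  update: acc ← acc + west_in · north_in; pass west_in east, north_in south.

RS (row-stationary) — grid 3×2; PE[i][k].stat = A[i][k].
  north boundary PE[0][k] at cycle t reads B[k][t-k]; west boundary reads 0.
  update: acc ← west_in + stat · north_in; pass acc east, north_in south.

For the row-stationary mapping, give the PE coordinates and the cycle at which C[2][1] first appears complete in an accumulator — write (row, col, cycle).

RS — PE[2][1] is where C[2][1] collects:
  cycle 0: PE[2][1] → acc 0, east 0, south 0
  cycle 1: PE[2][1] → acc 0, east 0, south 0
  cycle 2: PE[2][1] → acc 0, east 0, south 0
  cycle 3: PE[2][1] → acc 54, east 54, south 4
  cycle 4: PE[2][1] → acc 81, east 81, south 5

(row, col, cycle) = (2, 1, 4)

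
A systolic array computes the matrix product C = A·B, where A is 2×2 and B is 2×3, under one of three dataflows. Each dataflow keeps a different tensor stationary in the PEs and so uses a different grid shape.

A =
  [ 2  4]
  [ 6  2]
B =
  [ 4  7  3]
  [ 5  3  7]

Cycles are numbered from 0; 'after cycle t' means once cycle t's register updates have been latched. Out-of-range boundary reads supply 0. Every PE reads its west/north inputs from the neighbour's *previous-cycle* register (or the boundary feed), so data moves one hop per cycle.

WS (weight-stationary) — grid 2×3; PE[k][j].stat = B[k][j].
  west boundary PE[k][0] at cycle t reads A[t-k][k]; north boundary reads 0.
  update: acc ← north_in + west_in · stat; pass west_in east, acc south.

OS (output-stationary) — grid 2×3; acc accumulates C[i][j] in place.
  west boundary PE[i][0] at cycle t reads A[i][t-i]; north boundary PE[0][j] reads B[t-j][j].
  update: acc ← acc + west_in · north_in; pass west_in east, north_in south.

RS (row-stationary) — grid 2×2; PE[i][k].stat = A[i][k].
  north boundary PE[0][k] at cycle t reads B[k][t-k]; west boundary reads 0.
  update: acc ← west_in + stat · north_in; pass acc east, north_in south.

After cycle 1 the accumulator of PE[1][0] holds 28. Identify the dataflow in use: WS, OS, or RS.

dataflow = WS

Under WS (2×3), PE[1][0]:
  c0 r1c0: 0 / 0 / 0
  c1 r1c0: 28 / 4 / 28
Under OS (2×3), PE[1][0]:
  c0 r1c0: 0 / 0 / 0
  c1 r1c0: 24 / 6 / 4
Under RS (2×2), PE[1][0]:
  c0 r1c0: 0 / 0 / 0
  c1 r1c0: 24 / 24 / 4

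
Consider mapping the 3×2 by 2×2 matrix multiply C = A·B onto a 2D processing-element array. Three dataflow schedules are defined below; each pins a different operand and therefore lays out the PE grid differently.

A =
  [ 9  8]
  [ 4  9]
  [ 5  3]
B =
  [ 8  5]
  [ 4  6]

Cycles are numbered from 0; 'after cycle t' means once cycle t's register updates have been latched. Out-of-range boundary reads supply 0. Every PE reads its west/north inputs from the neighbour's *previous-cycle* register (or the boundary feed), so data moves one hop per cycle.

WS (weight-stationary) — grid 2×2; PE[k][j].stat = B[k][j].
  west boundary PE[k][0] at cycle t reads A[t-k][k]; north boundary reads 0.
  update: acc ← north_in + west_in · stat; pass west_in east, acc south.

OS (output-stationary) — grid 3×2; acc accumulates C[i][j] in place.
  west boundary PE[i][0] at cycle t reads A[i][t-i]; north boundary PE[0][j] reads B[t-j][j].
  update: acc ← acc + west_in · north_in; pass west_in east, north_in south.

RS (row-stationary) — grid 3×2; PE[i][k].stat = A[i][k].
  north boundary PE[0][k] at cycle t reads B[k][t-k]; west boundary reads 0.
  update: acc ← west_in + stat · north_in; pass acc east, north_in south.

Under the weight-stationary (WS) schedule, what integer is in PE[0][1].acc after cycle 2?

PE[0][1].acc = 20

WS on a 2×2 grid — tracing PE[0][1] and its feeders:
  [0] (0,0) acc=72 (h:9 v:72)
  [0] (0,1) acc=0 (h:0 v:0)
  [1] (0,0) acc=32 (h:4 v:32)
  [1] (0,1) acc=45 (h:9 v:45)
  [2] (0,0) acc=40 (h:5 v:40)
  [2] (0,1) acc=20 (h:4 v:20)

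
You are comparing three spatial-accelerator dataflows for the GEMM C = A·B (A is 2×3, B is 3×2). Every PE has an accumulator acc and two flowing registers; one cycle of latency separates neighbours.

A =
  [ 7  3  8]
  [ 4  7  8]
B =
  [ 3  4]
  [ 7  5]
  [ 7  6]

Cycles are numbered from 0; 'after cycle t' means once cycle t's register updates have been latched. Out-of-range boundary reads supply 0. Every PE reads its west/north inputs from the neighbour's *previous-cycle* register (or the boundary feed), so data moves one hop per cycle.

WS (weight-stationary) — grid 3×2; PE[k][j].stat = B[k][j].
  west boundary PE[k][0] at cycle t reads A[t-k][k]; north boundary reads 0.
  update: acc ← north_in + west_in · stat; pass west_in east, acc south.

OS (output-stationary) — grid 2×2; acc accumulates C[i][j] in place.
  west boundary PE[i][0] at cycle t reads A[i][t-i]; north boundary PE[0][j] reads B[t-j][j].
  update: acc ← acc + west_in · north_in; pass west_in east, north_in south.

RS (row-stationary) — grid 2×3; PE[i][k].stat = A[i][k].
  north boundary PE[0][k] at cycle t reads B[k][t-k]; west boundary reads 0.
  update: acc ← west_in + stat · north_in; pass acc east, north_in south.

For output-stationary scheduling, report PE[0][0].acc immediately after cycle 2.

PE[0][0].acc = 98

OS on a 2×2 grid — tracing PE[0][0] and its feeders:
  @0  [0,0]  acc 21  |  →7  ↓3
  @1  [0,0]  acc 42  |  →3  ↓7
  @2  [0,0]  acc 98  |  →8  ↓7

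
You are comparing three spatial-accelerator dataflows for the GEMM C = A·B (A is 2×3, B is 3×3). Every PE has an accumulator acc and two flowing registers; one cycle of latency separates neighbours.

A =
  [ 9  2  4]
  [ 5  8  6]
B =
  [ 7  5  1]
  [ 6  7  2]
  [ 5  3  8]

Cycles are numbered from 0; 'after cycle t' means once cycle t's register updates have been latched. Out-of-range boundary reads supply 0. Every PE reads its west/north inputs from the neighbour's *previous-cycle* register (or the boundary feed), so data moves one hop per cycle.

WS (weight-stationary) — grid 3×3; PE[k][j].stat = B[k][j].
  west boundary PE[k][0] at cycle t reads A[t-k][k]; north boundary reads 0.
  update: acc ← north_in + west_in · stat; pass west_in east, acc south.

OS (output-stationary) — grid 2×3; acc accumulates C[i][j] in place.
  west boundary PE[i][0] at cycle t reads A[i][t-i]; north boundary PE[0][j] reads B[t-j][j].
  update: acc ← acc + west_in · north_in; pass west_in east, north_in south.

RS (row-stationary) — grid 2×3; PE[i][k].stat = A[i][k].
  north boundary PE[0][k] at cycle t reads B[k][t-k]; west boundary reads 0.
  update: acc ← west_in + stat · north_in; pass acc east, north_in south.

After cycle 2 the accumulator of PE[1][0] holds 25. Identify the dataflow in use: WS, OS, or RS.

WS (3×3 grid), PE[1][0]:
  step 0 · PE1,0: acc=0; fwd→0 fwd↓0
  step 1 · PE1,0: acc=75; fwd→2 fwd↓75
  step 2 · PE1,0: acc=83; fwd→8 fwd↓83
OS (2×3 grid), PE[1][0]:
  step 0 · PE1,0: acc=0; fwd→0 fwd↓0
  step 1 · PE1,0: acc=35; fwd→5 fwd↓7
  step 2 · PE1,0: acc=83; fwd→8 fwd↓6
RS (2×3 grid), PE[1][0]:
  step 0 · PE1,0: acc=0; fwd→0 fwd↓0
  step 1 · PE1,0: acc=35; fwd→35 fwd↓7
  step 2 · PE1,0: acc=25; fwd→25 fwd↓5

dataflow = RS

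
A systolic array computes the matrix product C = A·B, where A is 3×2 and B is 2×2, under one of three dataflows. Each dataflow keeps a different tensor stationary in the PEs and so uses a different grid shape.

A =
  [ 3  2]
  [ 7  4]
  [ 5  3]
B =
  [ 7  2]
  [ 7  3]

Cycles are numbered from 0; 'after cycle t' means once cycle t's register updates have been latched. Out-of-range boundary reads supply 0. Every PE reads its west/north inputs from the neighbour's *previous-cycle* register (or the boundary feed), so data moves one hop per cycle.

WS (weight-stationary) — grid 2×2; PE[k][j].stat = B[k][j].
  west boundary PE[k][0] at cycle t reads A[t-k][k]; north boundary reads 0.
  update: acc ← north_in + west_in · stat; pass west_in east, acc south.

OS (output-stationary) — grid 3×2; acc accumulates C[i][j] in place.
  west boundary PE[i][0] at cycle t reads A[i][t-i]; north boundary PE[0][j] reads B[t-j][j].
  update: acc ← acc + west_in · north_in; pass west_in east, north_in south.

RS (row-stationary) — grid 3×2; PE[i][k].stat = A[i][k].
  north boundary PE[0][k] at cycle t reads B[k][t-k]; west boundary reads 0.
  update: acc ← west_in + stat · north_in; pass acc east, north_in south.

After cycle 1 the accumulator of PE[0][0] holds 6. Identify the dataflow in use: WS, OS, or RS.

WS (2×2 grid), PE[0][0]:
  c0 r0c0: 21 / 3 / 21
  c1 r0c0: 49 / 7 / 49
OS (3×2 grid), PE[0][0]:
  c0 r0c0: 21 / 3 / 7
  c1 r0c0: 35 / 2 / 7
RS (3×2 grid), PE[0][0]:
  c0 r0c0: 21 / 21 / 7
  c1 r0c0: 6 / 6 / 2

dataflow = RS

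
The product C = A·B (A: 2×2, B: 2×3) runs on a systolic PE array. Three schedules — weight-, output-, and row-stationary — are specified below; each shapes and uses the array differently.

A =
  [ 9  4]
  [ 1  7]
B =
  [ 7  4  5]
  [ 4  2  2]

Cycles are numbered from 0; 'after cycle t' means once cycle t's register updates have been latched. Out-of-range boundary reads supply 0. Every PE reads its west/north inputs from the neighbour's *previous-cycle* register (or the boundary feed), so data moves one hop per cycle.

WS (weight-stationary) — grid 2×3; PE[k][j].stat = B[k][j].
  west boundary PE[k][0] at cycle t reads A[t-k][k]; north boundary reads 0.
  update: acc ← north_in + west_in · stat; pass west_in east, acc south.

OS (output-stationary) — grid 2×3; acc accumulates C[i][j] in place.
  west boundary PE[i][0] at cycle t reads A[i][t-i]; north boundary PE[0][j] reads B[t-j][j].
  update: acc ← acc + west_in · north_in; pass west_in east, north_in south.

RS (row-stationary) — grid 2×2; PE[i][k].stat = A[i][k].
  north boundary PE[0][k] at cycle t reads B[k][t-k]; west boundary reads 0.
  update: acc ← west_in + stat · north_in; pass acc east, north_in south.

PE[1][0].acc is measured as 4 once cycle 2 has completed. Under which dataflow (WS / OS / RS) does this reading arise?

dataflow = RS

— WS: 2×3; PE[1][0] trace:
  [0] (1,0) acc=0 (h:0 v:0)
  [1] (1,0) acc=79 (h:4 v:79)
  [2] (1,0) acc=35 (h:7 v:35)
— OS: 2×3; PE[1][0] trace:
  [0] (1,0) acc=0 (h:0 v:0)
  [1] (1,0) acc=7 (h:1 v:7)
  [2] (1,0) acc=35 (h:7 v:4)
— RS: 2×2; PE[1][0] trace:
  [0] (1,0) acc=0 (h:0 v:0)
  [1] (1,0) acc=7 (h:7 v:7)
  [2] (1,0) acc=4 (h:4 v:4)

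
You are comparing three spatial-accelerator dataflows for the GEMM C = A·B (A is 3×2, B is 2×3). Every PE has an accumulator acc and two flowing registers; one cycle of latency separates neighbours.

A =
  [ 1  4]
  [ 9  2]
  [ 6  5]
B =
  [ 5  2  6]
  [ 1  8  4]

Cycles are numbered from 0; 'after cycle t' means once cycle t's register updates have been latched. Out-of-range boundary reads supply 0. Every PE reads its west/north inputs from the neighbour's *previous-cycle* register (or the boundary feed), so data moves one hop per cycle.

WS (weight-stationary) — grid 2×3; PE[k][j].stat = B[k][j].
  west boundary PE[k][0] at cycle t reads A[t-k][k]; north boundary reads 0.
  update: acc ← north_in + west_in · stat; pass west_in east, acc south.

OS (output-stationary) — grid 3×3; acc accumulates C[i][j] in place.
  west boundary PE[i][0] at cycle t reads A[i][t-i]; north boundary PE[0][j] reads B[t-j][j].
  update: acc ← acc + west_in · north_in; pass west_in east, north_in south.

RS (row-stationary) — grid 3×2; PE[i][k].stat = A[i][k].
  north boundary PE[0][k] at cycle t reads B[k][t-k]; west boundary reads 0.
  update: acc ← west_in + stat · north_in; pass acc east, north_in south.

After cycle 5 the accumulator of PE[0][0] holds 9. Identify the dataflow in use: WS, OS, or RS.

dataflow = OS

WS [2×3] PE[0][0] across cycles:
  step 0 · PE0,0: acc=5; fwd→1 fwd↓5
  step 1 · PE0,0: acc=45; fwd→9 fwd↓45
  step 2 · PE0,0: acc=30; fwd→6 fwd↓30
  step 3 · PE0,0: acc=0; fwd→0 fwd↓0
  step 4 · PE0,0: acc=0; fwd→0 fwd↓0
  step 5 · PE0,0: acc=0; fwd→0 fwd↓0
OS [3×3] PE[0][0] across cycles:
  step 0 · PE0,0: acc=5; fwd→1 fwd↓5
  step 1 · PE0,0: acc=9; fwd→4 fwd↓1
  step 2 · PE0,0: acc=9; fwd→0 fwd↓0
  step 3 · PE0,0: acc=9; fwd→0 fwd↓0
  step 4 · PE0,0: acc=9; fwd→0 fwd↓0
  step 5 · PE0,0: acc=9; fwd→0 fwd↓0
RS [3×2] PE[0][0] across cycles:
  step 0 · PE0,0: acc=5; fwd→5 fwd↓5
  step 1 · PE0,0: acc=2; fwd→2 fwd↓2
  step 2 · PE0,0: acc=6; fwd→6 fwd↓6
  step 3 · PE0,0: acc=0; fwd→0 fwd↓0
  step 4 · PE0,0: acc=0; fwd→0 fwd↓0
  step 5 · PE0,0: acc=0; fwd→0 fwd↓0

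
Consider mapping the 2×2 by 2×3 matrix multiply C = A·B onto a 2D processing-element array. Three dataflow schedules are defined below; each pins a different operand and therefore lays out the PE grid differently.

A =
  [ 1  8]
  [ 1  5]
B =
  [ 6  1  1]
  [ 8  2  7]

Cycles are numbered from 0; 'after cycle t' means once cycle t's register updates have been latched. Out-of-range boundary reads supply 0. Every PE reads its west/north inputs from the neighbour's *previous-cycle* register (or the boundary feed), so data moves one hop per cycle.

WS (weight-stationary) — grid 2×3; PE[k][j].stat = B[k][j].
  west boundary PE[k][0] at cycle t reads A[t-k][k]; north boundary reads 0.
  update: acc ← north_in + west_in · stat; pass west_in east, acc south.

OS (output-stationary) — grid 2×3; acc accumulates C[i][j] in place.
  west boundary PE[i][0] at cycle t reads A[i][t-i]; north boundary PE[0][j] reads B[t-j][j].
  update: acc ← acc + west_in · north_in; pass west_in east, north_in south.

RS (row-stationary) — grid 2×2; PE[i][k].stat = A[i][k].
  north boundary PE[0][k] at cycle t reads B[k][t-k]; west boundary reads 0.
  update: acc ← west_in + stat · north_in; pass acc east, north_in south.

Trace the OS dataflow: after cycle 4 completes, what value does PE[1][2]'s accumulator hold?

OS on a 2×3 grid — tracing PE[1][2] and its feeders:
  [0] (0,2) acc=0 (h:0 v:0)
  [0] (1,1) acc=0 (h:0 v:0)
  [0] (1,2) acc=0 (h:0 v:0)
  [1] (0,2) acc=0 (h:0 v:0)
  [1] (1,1) acc=0 (h:0 v:0)
  [1] (1,2) acc=0 (h:0 v:0)
  [2] (0,2) acc=1 (h:1 v:1)
  [2] (1,1) acc=1 (h:1 v:1)
  [2] (1,2) acc=0 (h:0 v:0)
  [3] (0,2) acc=57 (h:8 v:7)
  [3] (1,1) acc=11 (h:5 v:2)
  [3] (1,2) acc=1 (h:1 v:1)
  [4] (0,2) acc=57 (h:0 v:0)
  [4] (1,1) acc=11 (h:0 v:0)
  [4] (1,2) acc=36 (h:5 v:7)

PE[1][2].acc = 36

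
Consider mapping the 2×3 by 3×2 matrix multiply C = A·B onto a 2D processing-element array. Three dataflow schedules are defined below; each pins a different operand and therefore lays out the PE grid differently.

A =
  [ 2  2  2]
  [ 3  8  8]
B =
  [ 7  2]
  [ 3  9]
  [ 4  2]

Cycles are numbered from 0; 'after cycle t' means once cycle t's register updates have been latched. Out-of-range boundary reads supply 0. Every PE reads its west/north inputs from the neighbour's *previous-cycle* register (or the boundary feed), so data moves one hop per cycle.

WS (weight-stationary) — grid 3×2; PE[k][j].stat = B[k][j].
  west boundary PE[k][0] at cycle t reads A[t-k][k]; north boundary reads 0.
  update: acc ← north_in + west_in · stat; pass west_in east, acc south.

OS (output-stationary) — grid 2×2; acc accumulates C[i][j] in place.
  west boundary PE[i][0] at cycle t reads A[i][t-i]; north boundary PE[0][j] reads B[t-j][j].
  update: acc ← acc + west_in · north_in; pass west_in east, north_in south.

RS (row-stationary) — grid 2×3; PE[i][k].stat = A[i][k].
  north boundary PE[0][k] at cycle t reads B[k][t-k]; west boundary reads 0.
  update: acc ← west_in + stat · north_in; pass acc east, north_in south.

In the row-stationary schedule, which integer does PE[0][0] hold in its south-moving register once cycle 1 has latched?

register = 2

RS on a 2×3 grid — tracing PE[0][0] and its feeders:
  [0] (0,0) acc=14 (h:14 v:7)
  [1] (0,0) acc=4 (h:4 v:2)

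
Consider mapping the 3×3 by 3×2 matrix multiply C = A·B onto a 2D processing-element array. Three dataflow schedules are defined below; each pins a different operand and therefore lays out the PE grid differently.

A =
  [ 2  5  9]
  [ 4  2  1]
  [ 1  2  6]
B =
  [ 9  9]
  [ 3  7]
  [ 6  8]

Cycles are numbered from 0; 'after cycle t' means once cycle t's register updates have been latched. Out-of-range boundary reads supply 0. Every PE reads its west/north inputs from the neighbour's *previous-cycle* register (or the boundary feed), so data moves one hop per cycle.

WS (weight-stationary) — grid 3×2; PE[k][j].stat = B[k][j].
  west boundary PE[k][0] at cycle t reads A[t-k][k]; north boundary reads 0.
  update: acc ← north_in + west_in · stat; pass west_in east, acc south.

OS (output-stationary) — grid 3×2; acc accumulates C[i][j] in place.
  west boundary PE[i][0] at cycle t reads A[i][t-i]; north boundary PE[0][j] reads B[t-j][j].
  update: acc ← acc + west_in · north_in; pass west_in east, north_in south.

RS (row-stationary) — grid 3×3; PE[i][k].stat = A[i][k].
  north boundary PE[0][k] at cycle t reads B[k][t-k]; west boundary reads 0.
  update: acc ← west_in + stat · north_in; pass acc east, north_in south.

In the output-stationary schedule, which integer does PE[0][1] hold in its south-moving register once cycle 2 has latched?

OS 3×2: PE[0][1] cycle-by-cycle (with neighbour feeds):
  [0] (0,0) acc=18 (h:2 v:9)
  [0] (0,1) acc=0 (h:0 v:0)
  [1] (0,0) acc=33 (h:5 v:3)
  [1] (0,1) acc=18 (h:2 v:9)
  [2] (0,0) acc=87 (h:9 v:6)
  [2] (0,1) acc=53 (h:5 v:7)

register = 7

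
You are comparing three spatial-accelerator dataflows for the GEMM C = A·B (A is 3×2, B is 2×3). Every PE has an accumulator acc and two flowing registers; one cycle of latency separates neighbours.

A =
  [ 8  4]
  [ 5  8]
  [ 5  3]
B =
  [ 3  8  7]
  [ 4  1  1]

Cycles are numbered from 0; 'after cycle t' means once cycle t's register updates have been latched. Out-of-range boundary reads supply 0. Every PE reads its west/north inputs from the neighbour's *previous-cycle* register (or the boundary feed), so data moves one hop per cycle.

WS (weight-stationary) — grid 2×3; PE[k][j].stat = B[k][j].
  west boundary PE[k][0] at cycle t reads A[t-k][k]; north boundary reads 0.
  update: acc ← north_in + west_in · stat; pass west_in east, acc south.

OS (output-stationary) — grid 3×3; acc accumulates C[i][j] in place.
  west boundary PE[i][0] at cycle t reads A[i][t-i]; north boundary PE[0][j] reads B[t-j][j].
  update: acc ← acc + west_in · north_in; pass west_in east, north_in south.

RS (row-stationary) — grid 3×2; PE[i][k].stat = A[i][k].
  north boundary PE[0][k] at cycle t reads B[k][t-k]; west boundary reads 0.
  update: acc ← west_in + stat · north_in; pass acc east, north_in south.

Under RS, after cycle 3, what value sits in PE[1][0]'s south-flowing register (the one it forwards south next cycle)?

RS (3×2). Following PE[1][0] plus its west/north inputs:
  after 0 — PE[0][0] acc=24, pass-E 24, pass-S 3
  after 0 — PE[1][0] acc=0, pass-E 0, pass-S 0
  after 1 — PE[0][0] acc=64, pass-E 64, pass-S 8
  after 1 — PE[1][0] acc=15, pass-E 15, pass-S 3
  after 2 — PE[0][0] acc=56, pass-E 56, pass-S 7
  after 2 — PE[1][0] acc=40, pass-E 40, pass-S 8
  after 3 — PE[0][0] acc=0, pass-E 0, pass-S 0
  after 3 — PE[1][0] acc=35, pass-E 35, pass-S 7

register = 7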